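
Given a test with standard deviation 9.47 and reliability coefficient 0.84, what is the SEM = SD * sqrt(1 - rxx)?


SEM = SD * sqrt(1 - rxx)
SEM = 9.47 * sqrt(1 - 0.84)
SEM = 9.47 * sqrt(0.16) = 9.47 * 0.4
SEM = 3.788

3.788


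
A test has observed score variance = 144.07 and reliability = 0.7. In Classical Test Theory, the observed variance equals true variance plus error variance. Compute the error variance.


var_true = rxx * var_obs = 0.7 * 144.07 = 100.849
var_error = var_obs - var_true
var_error = 144.07 - 100.849
var_error = 43.221

43.221


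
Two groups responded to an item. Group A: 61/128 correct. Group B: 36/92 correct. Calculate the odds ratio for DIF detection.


Odds_A = 61/67 = 0.9104
Odds_B = 36/56 = 0.6429
OR = Odds_A / Odds_B = 0.9104 / 0.6429
Exactly, OR = (61 * 56) / (67 * 36) = 3416 / 2412
OR = 1.4163

1.4163


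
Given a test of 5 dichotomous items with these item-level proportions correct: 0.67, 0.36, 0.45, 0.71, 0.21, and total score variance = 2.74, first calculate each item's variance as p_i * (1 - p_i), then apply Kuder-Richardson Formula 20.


For each item, compute p_i * q_i:
  Item 1: 0.67 * 0.33 = 0.2211
  Item 2: 0.36 * 0.64 = 0.2304
  Item 3: 0.45 * 0.55 = 0.2475
  Item 4: 0.71 * 0.29 = 0.2059
  Item 5: 0.21 * 0.79 = 0.1659
Sum(p_i * q_i) = 0.2211 + 0.2304 + 0.2475 + 0.2059 + 0.1659 = 1.0708
KR-20 = (k/(k-1)) * (1 - Sum(p_i*q_i) / Var_total)
= (5/4) * (1 - 1.0708/2.74)
= 1.25 * 0.6092
KR-20 = 0.7615

0.7615


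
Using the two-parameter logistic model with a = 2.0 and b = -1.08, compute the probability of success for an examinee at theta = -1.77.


a*(theta - b) = 2.0 * (-1.77 - -1.08) = -1.38
exp(--1.38) = 3.9749
P = 1 / (1 + 3.9749)
P = 0.201

0.201


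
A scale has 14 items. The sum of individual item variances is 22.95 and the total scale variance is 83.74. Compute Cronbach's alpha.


alpha = (k/(k-1)) * (1 - sum(si^2)/s_total^2)
= (14/13) * (1 - 22.95/83.74)
alpha = 0.7818

0.7818


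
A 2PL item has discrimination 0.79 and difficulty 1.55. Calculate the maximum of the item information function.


For 2PL, max info at theta = b = 1.55
I_max = a^2 / 4 = 0.79^2 / 4
= 0.6241 / 4
I_max = 0.156

0.156


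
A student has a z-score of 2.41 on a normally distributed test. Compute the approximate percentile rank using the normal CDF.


CDF(z) = 0.5 * (1 + erf(z/sqrt(2)))
erf(1.7041) = 0.984
CDF = 0.992
Percentile rank = 0.992 * 100 = 99.2

99.2


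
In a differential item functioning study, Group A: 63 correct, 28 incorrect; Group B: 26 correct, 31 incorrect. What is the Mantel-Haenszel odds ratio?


Odds_A = 63/28 = 2.25
Odds_B = 26/31 = 0.8387
OR = Odds_A / Odds_B = 2.25 / 0.8387
Exactly, OR = (63 * 31) / (28 * 26) = 1953 / 728
OR = 2.6827

2.6827


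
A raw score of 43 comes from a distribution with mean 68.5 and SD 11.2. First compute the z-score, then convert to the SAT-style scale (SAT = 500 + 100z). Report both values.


z = (X - mean) / SD = (43 - 68.5) / 11.2
z = -25.5 / 11.2
z = -2.2768
SAT-scale = SAT = 500 + 100z
Carry z at full precision (z = -25.5 / 11.2) into the conversion:
SAT-scale = 500 + 100 * (-25.5 / 11.2) = 500 + -2550 / 11.2
SAT-scale = 500 + -227.6786
SAT-scale = 272.3214

272.3214


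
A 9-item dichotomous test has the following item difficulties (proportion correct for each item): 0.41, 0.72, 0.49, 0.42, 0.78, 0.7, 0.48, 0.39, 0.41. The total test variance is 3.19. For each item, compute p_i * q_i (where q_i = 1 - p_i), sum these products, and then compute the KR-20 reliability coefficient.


For each item, compute p_i * q_i:
  Item 1: 0.41 * 0.59 = 0.2419
  Item 2: 0.72 * 0.28 = 0.2016
  Item 3: 0.49 * 0.51 = 0.2499
  Item 4: 0.42 * 0.58 = 0.2436
  Item 5: 0.78 * 0.22 = 0.1716
  Item 6: 0.7 * 0.3 = 0.21
  Item 7: 0.48 * 0.52 = 0.2496
  Item 8: 0.39 * 0.61 = 0.2379
  Item 9: 0.41 * 0.59 = 0.2419
Sum(p_i * q_i) = 0.2419 + 0.2016 + 0.2499 + 0.2436 + 0.1716 + 0.21 + 0.2496 + 0.2379 + 0.2419 = 2.048
KR-20 = (k/(k-1)) * (1 - Sum(p_i*q_i) / Var_total)
= (9/8) * (1 - 2.048/3.19)
= 1.125 * 0.358
KR-20 = 0.4027

0.4027


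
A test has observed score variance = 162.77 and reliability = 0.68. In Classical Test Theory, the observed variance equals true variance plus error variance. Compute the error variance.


var_true = rxx * var_obs = 0.68 * 162.77 = 110.6836
var_error = var_obs - var_true
var_error = 162.77 - 110.6836
var_error = 52.0864

52.0864


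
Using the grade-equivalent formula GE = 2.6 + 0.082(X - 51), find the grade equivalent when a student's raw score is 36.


raw - median = 36 - 51 = -15
slope * diff = 0.082 * -15 = -1.23
GE = 2.6 + -1.23
GE = 1.37

1.37


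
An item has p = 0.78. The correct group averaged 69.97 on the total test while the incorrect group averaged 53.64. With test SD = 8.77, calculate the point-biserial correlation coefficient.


q = 1 - p = 0.22
rpb = ((M1 - M0) / SD) * sqrt(p * q)
rpb = ((69.97 - 53.64) / 8.77) * sqrt(0.78 * 0.22)
rpb = 0.7713

0.7713


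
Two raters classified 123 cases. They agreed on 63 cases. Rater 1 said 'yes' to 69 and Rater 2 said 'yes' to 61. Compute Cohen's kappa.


P_o = 63/123 = 0.512195
P_e = (69*61 + 54*62) / 15129 = 0.499504
kappa = (P_o - P_e) / (1 - P_e)
kappa = (0.512195 - 0.499504) / (1 - 0.499504)
kappa = 0.0254

0.0254


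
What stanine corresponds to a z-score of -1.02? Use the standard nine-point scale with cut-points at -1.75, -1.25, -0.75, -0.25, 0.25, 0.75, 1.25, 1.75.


Stanine boundaries: [-1.75, -1.25, -0.75, -0.25, 0.25, 0.75, 1.25, 1.75]
z = -1.02
Check each boundary:
  z >= -1.75 -> could be stanine 2
  z >= -1.25 -> could be stanine 3
  z < -0.75
  z < -0.25
  z < 0.25
  z < 0.75
  z < 1.25
  z < 1.75
Highest qualifying boundary gives stanine = 3

3


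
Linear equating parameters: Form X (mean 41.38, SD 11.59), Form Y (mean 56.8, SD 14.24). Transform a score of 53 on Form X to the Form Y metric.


slope = SD_Y / SD_X = 14.24 / 11.59 ~ 1.2286
intercept = mean_Y - slope * mean_X = 56.8 - (14.24 / 11.59) * 41.38 ~ 5.9587
Y = slope * X + intercept. To avoid rounding drift from the rounded slope/intercept, evaluate the equivalent form Y = mean_Y + SD_Y * (X - mean_X) / SD_X at full precision:
Y = 56.8 + 14.24 * (53 - 41.38) / 11.59
Y = 56.8 + 14.24 * 11.62 / 11.59
Y = 56.8 + 165.4688 / 11.59
Y = 56.8 + 14.2769
Y = 71.0769

71.0769


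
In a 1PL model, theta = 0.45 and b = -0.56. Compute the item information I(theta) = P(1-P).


P = 1/(1+exp(-(0.45--0.56))) = 0.733
I = P*(1-P) = 0.733 * 0.267
I = 0.1957

0.1957


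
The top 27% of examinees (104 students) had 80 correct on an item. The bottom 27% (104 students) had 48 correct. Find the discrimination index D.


p_upper = 80/104 = 0.7692
p_lower = 48/104 = 0.4615
D = 0.7692 - 0.4615 = 0.3077

0.3077


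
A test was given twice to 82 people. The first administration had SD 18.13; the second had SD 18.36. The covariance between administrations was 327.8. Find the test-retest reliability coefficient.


r = cov(X,Y) / (SD_X * SD_Y)
r = 327.8 / (18.13 * 18.36)
r = 327.8 / 332.8668
r = 0.9848

0.9848


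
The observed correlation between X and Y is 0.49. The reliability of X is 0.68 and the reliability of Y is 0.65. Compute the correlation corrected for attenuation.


r_corrected = rxy / sqrt(rxx * ryy)
= 0.49 / sqrt(0.68 * 0.65)
= 0.49 / sqrt(0.442)
= 0.49 / 0.664831
r_corrected = 0.737

0.737


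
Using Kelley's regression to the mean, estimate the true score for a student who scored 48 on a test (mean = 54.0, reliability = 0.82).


T_est = rxx * X + (1 - rxx) * mean
T_est = 0.82 * 48 + 0.18 * 54.0
T_est = 39.36 + 9.72
T_est = 49.08

49.08


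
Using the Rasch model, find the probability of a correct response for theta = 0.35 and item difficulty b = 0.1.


theta - b = 0.35 - 0.1 = 0.25
exp(-(theta - b)) = exp(-0.25) = 0.7788
P = 1 / (1 + 0.7788)
P = 0.5622

0.5622


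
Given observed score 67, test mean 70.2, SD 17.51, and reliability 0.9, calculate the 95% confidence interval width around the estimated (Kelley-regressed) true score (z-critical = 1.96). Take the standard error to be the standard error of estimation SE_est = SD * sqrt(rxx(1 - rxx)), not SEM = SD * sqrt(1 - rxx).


True score estimate = 0.9*67 + 0.1*70.2 = 67.32
SE_est = SD * sqrt(rxx * (1 - rxx)) = 17.51 * sqrt(0.9 * 0.1) = 17.51 * sqrt(0.09) = 5.253
CI = T_est +/- z * SE_est, so width = 2 * z * SE_est = 2 * 1.96 * 5.253
Width = 20.5918

20.5918


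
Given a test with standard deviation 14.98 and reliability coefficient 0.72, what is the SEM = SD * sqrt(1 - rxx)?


SEM = SD * sqrt(1 - rxx)
SEM = 14.98 * sqrt(1 - 0.72)
SEM = 14.98 * sqrt(0.28) = 14.98 * 0.52915
SEM = 7.9267

7.9267


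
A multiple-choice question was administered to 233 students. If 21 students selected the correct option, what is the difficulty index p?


Item difficulty p = number correct / total examinees
p = 21 / 233
p = 0.0901

0.0901


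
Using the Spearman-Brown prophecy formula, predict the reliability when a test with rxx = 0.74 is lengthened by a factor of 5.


r_new = (n * rxx) / (1 + (n-1) * rxx)
r_new = (5 * 0.74) / (1 + 4 * 0.74)
r_new = 3.7 / 3.96
r_new = 0.9343

0.9343


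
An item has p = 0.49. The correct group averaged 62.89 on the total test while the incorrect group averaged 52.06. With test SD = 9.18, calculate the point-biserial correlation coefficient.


q = 1 - p = 0.51
rpb = ((M1 - M0) / SD) * sqrt(p * q)
rpb = ((62.89 - 52.06) / 9.18) * sqrt(0.49 * 0.51)
rpb = 0.5898

0.5898


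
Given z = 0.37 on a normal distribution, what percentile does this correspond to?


CDF(z) = 0.5 * (1 + erf(z/sqrt(2)))
erf(0.2616) = 0.2886
CDF = 0.6443
Percentile rank = 0.6443 * 100 = 64.43

64.43


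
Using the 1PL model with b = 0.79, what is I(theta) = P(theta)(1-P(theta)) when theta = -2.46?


P = 1/(1+exp(-(-2.46-0.79))) = 0.0373
I = P*(1-P) = 0.0373 * 0.9627
I = 0.0359

0.0359


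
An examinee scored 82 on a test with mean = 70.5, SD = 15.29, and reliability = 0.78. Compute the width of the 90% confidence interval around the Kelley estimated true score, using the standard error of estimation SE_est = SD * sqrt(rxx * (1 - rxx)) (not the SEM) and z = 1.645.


True score estimate = 0.78*82 + 0.22*70.5 = 79.47
SE_est = SD * sqrt(rxx * (1 - rxx)) = 15.29 * sqrt(0.78 * 0.22) = 15.29 * sqrt(0.1716) = 6.333826
CI = T_est +/- z * SE_est, so width = 2 * z * SE_est = 2 * 1.645 * 6.333826
Width = 20.8383

20.8383


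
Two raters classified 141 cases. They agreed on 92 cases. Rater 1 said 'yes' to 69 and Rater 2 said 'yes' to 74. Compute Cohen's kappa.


P_o = 92/141 = 0.652482
P_e = (69*74 + 72*67) / 19881 = 0.499472
kappa = (P_o - P_e) / (1 - P_e)
kappa = (0.652482 - 0.499472) / (1 - 0.499472)
kappa = 0.3057

0.3057


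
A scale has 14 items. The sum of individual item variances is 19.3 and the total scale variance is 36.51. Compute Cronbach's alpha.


alpha = (k/(k-1)) * (1 - sum(si^2)/s_total^2)
= (14/13) * (1 - 19.3/36.51)
alpha = 0.5076

0.5076


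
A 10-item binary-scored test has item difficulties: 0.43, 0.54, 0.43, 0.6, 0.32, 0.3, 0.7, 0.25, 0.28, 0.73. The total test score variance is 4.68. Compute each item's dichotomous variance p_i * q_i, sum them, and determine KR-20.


For each item, compute p_i * q_i:
  Item 1: 0.43 * 0.57 = 0.2451
  Item 2: 0.54 * 0.46 = 0.2484
  Item 3: 0.43 * 0.57 = 0.2451
  Item 4: 0.6 * 0.4 = 0.24
  Item 5: 0.32 * 0.68 = 0.2176
  Item 6: 0.3 * 0.7 = 0.21
  Item 7: 0.7 * 0.3 = 0.21
  Item 8: 0.25 * 0.75 = 0.1875
  Item 9: 0.28 * 0.72 = 0.2016
  Item 10: 0.73 * 0.27 = 0.1971
Sum(p_i * q_i) = 0.2451 + 0.2484 + 0.2451 + 0.24 + 0.2176 + 0.21 + 0.21 + 0.1875 + 0.2016 + 0.1971 = 2.2024
KR-20 = (k/(k-1)) * (1 - Sum(p_i*q_i) / Var_total)
= (10/9) * (1 - 2.2024/4.68)
= 1.1111 * 0.5294
KR-20 = 0.5882

0.5882


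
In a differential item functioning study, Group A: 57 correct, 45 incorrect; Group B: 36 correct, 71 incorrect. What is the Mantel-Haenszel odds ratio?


Odds_A = 57/45 = 1.2667
Odds_B = 36/71 = 0.507
OR = Odds_A / Odds_B = 1.2667 / 0.507
Exactly, OR = (57 * 71) / (45 * 36) = 4047 / 1620
OR = 2.4981

2.4981


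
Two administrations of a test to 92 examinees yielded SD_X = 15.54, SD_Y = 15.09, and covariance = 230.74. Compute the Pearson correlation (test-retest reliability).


r = cov(X,Y) / (SD_X * SD_Y)
r = 230.74 / (15.54 * 15.09)
r = 230.74 / 234.4986
r = 0.984

0.984


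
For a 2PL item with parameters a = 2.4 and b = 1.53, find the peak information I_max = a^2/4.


For 2PL, max info at theta = b = 1.53
I_max = a^2 / 4 = 2.4^2 / 4
= 5.76 / 4
I_max = 1.44

1.44


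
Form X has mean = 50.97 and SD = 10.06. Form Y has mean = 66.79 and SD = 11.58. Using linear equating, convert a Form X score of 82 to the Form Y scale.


slope = SD_Y / SD_X = 11.58 / 10.06 ~ 1.1511
intercept = mean_Y - slope * mean_X = 66.79 - (11.58 / 10.06) * 50.97 ~ 8.1188
Y = slope * X + intercept. To avoid rounding drift from the rounded slope/intercept, evaluate the equivalent form Y = mean_Y + SD_Y * (X - mean_X) / SD_X at full precision:
Y = 66.79 + 11.58 * (82 - 50.97) / 10.06
Y = 66.79 + 11.58 * 31.03 / 10.06
Y = 66.79 + 359.3274 / 10.06
Y = 66.79 + 35.7184
Y = 102.5084

102.5084


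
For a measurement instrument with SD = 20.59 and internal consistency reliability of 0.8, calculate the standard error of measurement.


SEM = SD * sqrt(1 - rxx)
SEM = 20.59 * sqrt(1 - 0.8)
SEM = 20.59 * sqrt(0.2) = 20.59 * 0.447214
SEM = 9.2081

9.2081


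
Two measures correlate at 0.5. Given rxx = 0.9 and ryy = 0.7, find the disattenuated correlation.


r_corrected = rxy / sqrt(rxx * ryy)
= 0.5 / sqrt(0.9 * 0.7)
= 0.5 / sqrt(0.63)
= 0.5 / 0.793725
r_corrected = 0.6299

0.6299


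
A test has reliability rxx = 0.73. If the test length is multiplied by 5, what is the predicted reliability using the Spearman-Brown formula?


r_new = (n * rxx) / (1 + (n-1) * rxx)
r_new = (5 * 0.73) / (1 + 4 * 0.73)
r_new = 3.65 / 3.92
r_new = 0.9311

0.9311


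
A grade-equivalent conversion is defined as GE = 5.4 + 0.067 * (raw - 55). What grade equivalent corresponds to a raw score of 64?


raw - median = 64 - 55 = 9
slope * diff = 0.067 * 9 = 0.603
GE = 5.4 + 0.603
GE = 6.003

6.003


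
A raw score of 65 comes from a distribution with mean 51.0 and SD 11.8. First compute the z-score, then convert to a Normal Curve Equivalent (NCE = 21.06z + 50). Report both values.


z = (X - mean) / SD = (65 - 51.0) / 11.8
z = 14.0 / 11.8
z = 1.1864
NCE = NCE = 21.06z + 50
Carry z at full precision (z = 14.0 / 11.8) into the conversion:
NCE = 21.06 * (14.0 / 11.8) + 50 = 294.84 / 11.8 + 50
NCE = 24.9864 + 50
NCE = 74.9864

74.9864


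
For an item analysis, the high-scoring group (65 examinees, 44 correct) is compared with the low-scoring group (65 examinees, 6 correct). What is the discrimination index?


p_upper = 44/65 = 0.6769
p_lower = 6/65 = 0.0923
D = 0.6769 - 0.0923 = 0.5846

0.5846


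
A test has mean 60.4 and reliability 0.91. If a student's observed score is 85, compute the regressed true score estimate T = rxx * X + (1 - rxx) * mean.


T_est = rxx * X + (1 - rxx) * mean
T_est = 0.91 * 85 + 0.09 * 60.4
T_est = 77.35 + 5.436
T_est = 82.786

82.786


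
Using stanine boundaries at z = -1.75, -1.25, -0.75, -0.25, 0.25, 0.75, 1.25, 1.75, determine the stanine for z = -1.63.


Stanine boundaries: [-1.75, -1.25, -0.75, -0.25, 0.25, 0.75, 1.25, 1.75]
z = -1.63
Check each boundary:
  z >= -1.75 -> could be stanine 2
  z < -1.25
  z < -0.75
  z < -0.25
  z < 0.25
  z < 0.75
  z < 1.25
  z < 1.75
Highest qualifying boundary gives stanine = 2

2


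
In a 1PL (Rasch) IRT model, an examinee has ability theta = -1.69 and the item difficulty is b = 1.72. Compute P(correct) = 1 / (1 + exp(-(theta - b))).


theta - b = -1.69 - 1.72 = -3.41
exp(-(theta - b)) = exp(3.41) = 30.2652
P = 1 / (1 + 30.2652)
P = 0.032

0.032


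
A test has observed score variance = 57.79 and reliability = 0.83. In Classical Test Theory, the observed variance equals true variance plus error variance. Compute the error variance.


var_true = rxx * var_obs = 0.83 * 57.79 = 47.9657
var_error = var_obs - var_true
var_error = 57.79 - 47.9657
var_error = 9.8243

9.8243


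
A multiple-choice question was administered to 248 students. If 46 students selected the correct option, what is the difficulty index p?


Item difficulty p = number correct / total examinees
p = 46 / 248
p = 0.1855

0.1855


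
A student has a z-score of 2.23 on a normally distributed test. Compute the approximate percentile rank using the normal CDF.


CDF(z) = 0.5 * (1 + erf(z/sqrt(2)))
erf(1.5768) = 0.9743
CDF = 0.9871
Percentile rank = 0.9871 * 100 = 98.71

98.71


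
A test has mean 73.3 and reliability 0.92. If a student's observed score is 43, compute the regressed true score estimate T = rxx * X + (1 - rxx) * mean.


T_est = rxx * X + (1 - rxx) * mean
T_est = 0.92 * 43 + 0.08 * 73.3
T_est = 39.56 + 5.864
T_est = 45.424

45.424


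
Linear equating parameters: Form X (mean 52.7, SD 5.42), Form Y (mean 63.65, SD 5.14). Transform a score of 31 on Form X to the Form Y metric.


slope = SD_Y / SD_X = 5.14 / 5.42 ~ 0.9483
intercept = mean_Y - slope * mean_X = 63.65 - (5.14 / 5.42) * 52.7 ~ 13.6725
Y = slope * X + intercept. To avoid rounding drift from the rounded slope/intercept, evaluate the equivalent form Y = mean_Y + SD_Y * (X - mean_X) / SD_X at full precision:
Y = 63.65 + 5.14 * (31 - 52.7) / 5.42
Y = 63.65 - 5.14 * 21.7 / 5.42
Y = 63.65 - 111.538 / 5.42
Y = 63.65 - 20.579
Y = 43.071

43.071


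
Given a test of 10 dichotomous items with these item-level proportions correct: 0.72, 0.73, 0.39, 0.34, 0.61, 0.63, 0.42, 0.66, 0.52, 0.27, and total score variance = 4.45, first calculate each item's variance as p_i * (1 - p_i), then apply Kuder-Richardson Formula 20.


For each item, compute p_i * q_i:
  Item 1: 0.72 * 0.28 = 0.2016
  Item 2: 0.73 * 0.27 = 0.1971
  Item 3: 0.39 * 0.61 = 0.2379
  Item 4: 0.34 * 0.66 = 0.2244
  Item 5: 0.61 * 0.39 = 0.2379
  Item 6: 0.63 * 0.37 = 0.2331
  Item 7: 0.42 * 0.58 = 0.2436
  Item 8: 0.66 * 0.34 = 0.2244
  Item 9: 0.52 * 0.48 = 0.2496
  Item 10: 0.27 * 0.73 = 0.1971
Sum(p_i * q_i) = 0.2016 + 0.1971 + 0.2379 + 0.2244 + 0.2379 + 0.2331 + 0.2436 + 0.2244 + 0.2496 + 0.1971 = 2.2467
KR-20 = (k/(k-1)) * (1 - Sum(p_i*q_i) / Var_total)
= (10/9) * (1 - 2.2467/4.45)
= 1.1111 * 0.4951
KR-20 = 0.5501

0.5501


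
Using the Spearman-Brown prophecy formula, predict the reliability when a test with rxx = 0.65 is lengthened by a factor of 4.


r_new = (n * rxx) / (1 + (n-1) * rxx)
r_new = (4 * 0.65) / (1 + 3 * 0.65)
r_new = 2.6 / 2.95
r_new = 0.8814

0.8814


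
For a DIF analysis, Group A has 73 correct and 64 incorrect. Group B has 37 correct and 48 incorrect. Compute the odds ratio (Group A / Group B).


Odds_A = 73/64 = 1.1406
Odds_B = 37/48 = 0.7708
OR = Odds_A / Odds_B = 1.1406 / 0.7708
Exactly, OR = (73 * 48) / (64 * 37) = 3504 / 2368
OR = 1.4797

1.4797


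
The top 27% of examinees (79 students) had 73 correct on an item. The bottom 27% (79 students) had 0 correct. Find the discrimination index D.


p_upper = 73/79 = 0.9241
p_lower = 0/79 = 0.0
D = 0.9241 - 0.0 = 0.9241

0.9241


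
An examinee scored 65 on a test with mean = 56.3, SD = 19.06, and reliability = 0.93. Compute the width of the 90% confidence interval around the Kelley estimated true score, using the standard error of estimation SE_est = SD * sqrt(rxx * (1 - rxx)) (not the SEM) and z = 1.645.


True score estimate = 0.93*65 + 0.07*56.3 = 64.391
SE_est = SD * sqrt(rxx * (1 - rxx)) = 19.06 * sqrt(0.93 * 0.07) = 19.06 * sqrt(0.0651) = 4.863102
CI = T_est +/- z * SE_est, so width = 2 * z * SE_est = 2 * 1.645 * 4.863102
Width = 15.9996

15.9996


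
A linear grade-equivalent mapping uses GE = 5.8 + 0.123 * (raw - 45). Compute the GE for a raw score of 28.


raw - median = 28 - 45 = -17
slope * diff = 0.123 * -17 = -2.091
GE = 5.8 + -2.091
GE = 3.709

3.709


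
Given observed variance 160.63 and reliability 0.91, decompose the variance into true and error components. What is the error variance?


var_true = rxx * var_obs = 0.91 * 160.63 = 146.1733
var_error = var_obs - var_true
var_error = 160.63 - 146.1733
var_error = 14.4567

14.4567


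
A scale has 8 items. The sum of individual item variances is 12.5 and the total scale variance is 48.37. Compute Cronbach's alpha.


alpha = (k/(k-1)) * (1 - sum(si^2)/s_total^2)
= (8/7) * (1 - 12.5/48.37)
alpha = 0.8475

0.8475


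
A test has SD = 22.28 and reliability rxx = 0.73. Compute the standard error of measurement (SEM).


SEM = SD * sqrt(1 - rxx)
SEM = 22.28 * sqrt(1 - 0.73)
SEM = 22.28 * sqrt(0.27) = 22.28 * 0.519615
SEM = 11.577

11.577


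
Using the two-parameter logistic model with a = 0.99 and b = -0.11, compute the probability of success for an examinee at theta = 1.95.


a*(theta - b) = 0.99 * (1.95 - -0.11) = 2.0394
exp(-2.0394) = 0.1301
P = 1 / (1 + 0.1301)
P = 0.8849

0.8849


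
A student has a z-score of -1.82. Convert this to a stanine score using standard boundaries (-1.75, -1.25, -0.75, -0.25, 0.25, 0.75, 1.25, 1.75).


Stanine boundaries: [-1.75, -1.25, -0.75, -0.25, 0.25, 0.75, 1.25, 1.75]
z = -1.82
Check each boundary:
  z < -1.75
  z < -1.25
  z < -0.75
  z < -0.25
  z < 0.25
  z < 0.75
  z < 1.25
  z < 1.75
Highest qualifying boundary gives stanine = 1

1


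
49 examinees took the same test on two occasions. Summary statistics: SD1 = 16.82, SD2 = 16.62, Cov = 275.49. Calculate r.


r = cov(X,Y) / (SD_X * SD_Y)
r = 275.49 / (16.82 * 16.62)
r = 275.49 / 279.5484
r = 0.9855

0.9855


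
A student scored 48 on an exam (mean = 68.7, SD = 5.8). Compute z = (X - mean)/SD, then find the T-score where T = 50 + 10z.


z = (X - mean) / SD = (48 - 68.7) / 5.8
z = -20.7 / 5.8
z = -3.569
T-score = T = 50 + 10z
Carry z at full precision (z = -20.7 / 5.8) into the conversion:
T-score = 50 + 10 * (-20.7 / 5.8) = 50 + -207 / 5.8
T-score = 50 + -35.6897
T-score = 14.3103

14.3103


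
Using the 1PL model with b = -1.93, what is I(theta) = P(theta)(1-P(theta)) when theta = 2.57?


P = 1/(1+exp(-(2.57--1.93))) = 0.989
I = P*(1-P) = 0.989 * 0.011
I = 0.0109

0.0109


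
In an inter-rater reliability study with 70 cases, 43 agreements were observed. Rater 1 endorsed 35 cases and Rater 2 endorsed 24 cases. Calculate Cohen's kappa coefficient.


P_o = 43/70 = 0.614286
P_e = (35*24 + 35*46) / 4900 = 0.5
kappa = (P_o - P_e) / (1 - P_e)
kappa = (0.614286 - 0.5) / (1 - 0.5)
kappa = 0.2286

0.2286


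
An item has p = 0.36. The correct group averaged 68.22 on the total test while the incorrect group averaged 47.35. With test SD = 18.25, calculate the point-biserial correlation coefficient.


q = 1 - p = 0.64
rpb = ((M1 - M0) / SD) * sqrt(p * q)
rpb = ((68.22 - 47.35) / 18.25) * sqrt(0.36 * 0.64)
rpb = 0.5489

0.5489


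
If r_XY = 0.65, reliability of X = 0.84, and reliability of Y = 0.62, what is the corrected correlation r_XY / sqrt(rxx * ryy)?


r_corrected = rxy / sqrt(rxx * ryy)
= 0.65 / sqrt(0.84 * 0.62)
= 0.65 / sqrt(0.5208)
= 0.65 / 0.721665
r_corrected = 0.9007

0.9007


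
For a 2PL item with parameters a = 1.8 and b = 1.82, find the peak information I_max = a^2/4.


For 2PL, max info at theta = b = 1.82
I_max = a^2 / 4 = 1.8^2 / 4
= 3.24 / 4
I_max = 0.81

0.81


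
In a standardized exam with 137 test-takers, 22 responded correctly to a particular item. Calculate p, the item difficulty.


Item difficulty p = number correct / total examinees
p = 22 / 137
p = 0.1606

0.1606


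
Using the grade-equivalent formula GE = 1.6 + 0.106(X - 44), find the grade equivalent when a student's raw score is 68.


raw - median = 68 - 44 = 24
slope * diff = 0.106 * 24 = 2.544
GE = 1.6 + 2.544
GE = 4.144

4.144


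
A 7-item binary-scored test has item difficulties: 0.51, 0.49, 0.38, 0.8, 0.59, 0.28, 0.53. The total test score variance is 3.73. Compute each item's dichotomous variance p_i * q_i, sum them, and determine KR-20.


For each item, compute p_i * q_i:
  Item 1: 0.51 * 0.49 = 0.2499
  Item 2: 0.49 * 0.51 = 0.2499
  Item 3: 0.38 * 0.62 = 0.2356
  Item 4: 0.8 * 0.2 = 0.16
  Item 5: 0.59 * 0.41 = 0.2419
  Item 6: 0.28 * 0.72 = 0.2016
  Item 7: 0.53 * 0.47 = 0.2491
Sum(p_i * q_i) = 0.2499 + 0.2499 + 0.2356 + 0.16 + 0.2419 + 0.2016 + 0.2491 = 1.588
KR-20 = (k/(k-1)) * (1 - Sum(p_i*q_i) / Var_total)
= (7/6) * (1 - 1.588/3.73)
= 1.1667 * 0.5743
KR-20 = 0.67

0.67


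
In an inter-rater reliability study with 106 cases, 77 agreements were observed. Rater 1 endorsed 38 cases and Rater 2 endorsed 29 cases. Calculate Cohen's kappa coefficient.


P_o = 77/106 = 0.726415
P_e = (38*29 + 68*77) / 11236 = 0.56408
kappa = (P_o - P_e) / (1 - P_e)
kappa = (0.726415 - 0.56408) / (1 - 0.56408)
kappa = 0.3724

0.3724


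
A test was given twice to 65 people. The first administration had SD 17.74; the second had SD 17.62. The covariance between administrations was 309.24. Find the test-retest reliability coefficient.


r = cov(X,Y) / (SD_X * SD_Y)
r = 309.24 / (17.74 * 17.62)
r = 309.24 / 312.5788
r = 0.9893

0.9893


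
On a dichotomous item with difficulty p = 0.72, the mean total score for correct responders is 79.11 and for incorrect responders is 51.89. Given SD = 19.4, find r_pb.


q = 1 - p = 0.28
rpb = ((M1 - M0) / SD) * sqrt(p * q)
rpb = ((79.11 - 51.89) / 19.4) * sqrt(0.72 * 0.28)
rpb = 0.63

0.63


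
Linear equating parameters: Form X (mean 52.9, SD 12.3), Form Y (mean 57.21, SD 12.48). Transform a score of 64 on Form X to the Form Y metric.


slope = SD_Y / SD_X = 12.48 / 12.3 ~ 1.0146
intercept = mean_Y - slope * mean_X = 57.21 - (12.48 / 12.3) * 52.9 ~ 3.5359
Y = slope * X + intercept. To avoid rounding drift from the rounded slope/intercept, evaluate the equivalent form Y = mean_Y + SD_Y * (X - mean_X) / SD_X at full precision:
Y = 57.21 + 12.48 * (64 - 52.9) / 12.3
Y = 57.21 + 12.48 * 11.1 / 12.3
Y = 57.21 + 138.528 / 12.3
Y = 57.21 + 11.2624
Y = 68.4724

68.4724


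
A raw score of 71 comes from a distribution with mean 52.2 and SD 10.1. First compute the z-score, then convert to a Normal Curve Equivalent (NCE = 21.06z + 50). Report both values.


z = (X - mean) / SD = (71 - 52.2) / 10.1
z = 18.8 / 10.1
z = 1.8614
NCE = NCE = 21.06z + 50
Carry z at full precision (z = 18.8 / 10.1) into the conversion:
NCE = 21.06 * (18.8 / 10.1) + 50 = 395.928 / 10.1 + 50
NCE = 39.2008 + 50
NCE = 89.2008

89.2008


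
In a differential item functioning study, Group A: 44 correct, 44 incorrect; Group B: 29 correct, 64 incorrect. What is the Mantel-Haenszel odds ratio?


Odds_A = 44/44 = 1.0
Odds_B = 29/64 = 0.4531
OR = Odds_A / Odds_B = 1.0 / 0.4531
Exactly, OR = (44 * 64) / (44 * 29) = 2816 / 1276
OR = 2.2069

2.2069


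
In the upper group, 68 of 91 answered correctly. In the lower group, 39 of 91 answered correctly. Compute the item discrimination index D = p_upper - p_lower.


p_upper = 68/91 = 0.7473
p_lower = 39/91 = 0.4286
D = 0.7473 - 0.4286 = 0.3187

0.3187


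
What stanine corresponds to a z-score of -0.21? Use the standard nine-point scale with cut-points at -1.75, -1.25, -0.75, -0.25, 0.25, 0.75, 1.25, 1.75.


Stanine boundaries: [-1.75, -1.25, -0.75, -0.25, 0.25, 0.75, 1.25, 1.75]
z = -0.21
Check each boundary:
  z >= -1.75 -> could be stanine 2
  z >= -1.25 -> could be stanine 3
  z >= -0.75 -> could be stanine 4
  z >= -0.25 -> could be stanine 5
  z < 0.25
  z < 0.75
  z < 1.25
  z < 1.75
Highest qualifying boundary gives stanine = 5

5


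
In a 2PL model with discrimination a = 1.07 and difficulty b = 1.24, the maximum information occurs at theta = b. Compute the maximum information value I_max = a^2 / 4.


For 2PL, max info at theta = b = 1.24
I_max = a^2 / 4 = 1.07^2 / 4
= 1.1449 / 4
I_max = 0.2862

0.2862


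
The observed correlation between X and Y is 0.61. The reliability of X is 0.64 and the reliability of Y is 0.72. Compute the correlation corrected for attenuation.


r_corrected = rxy / sqrt(rxx * ryy)
= 0.61 / sqrt(0.64 * 0.72)
= 0.61 / sqrt(0.4608)
= 0.61 / 0.678823
r_corrected = 0.8986

0.8986


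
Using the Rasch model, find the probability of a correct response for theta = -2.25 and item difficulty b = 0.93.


theta - b = -2.25 - 0.93 = -3.18
exp(-(theta - b)) = exp(3.18) = 24.0468
P = 1 / (1 + 24.0468)
P = 0.0399

0.0399


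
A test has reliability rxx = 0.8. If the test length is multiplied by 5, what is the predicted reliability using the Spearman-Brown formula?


r_new = (n * rxx) / (1 + (n-1) * rxx)
r_new = (5 * 0.8) / (1 + 4 * 0.8)
r_new = 4.0 / 4.2
r_new = 0.9524

0.9524


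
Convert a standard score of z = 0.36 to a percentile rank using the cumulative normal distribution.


CDF(z) = 0.5 * (1 + erf(z/sqrt(2)))
erf(0.2546) = 0.2812
CDF = 0.6406
Percentile rank = 0.6406 * 100 = 64.06

64.06


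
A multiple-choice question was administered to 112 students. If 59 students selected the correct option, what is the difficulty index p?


Item difficulty p = number correct / total examinees
p = 59 / 112
p = 0.5268

0.5268


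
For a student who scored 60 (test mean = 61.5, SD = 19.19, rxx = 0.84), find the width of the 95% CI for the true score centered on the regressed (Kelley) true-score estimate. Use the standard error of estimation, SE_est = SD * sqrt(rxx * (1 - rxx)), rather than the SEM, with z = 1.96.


True score estimate = 0.84*60 + 0.16*61.5 = 60.24
SE_est = SD * sqrt(rxx * (1 - rxx)) = 19.19 * sqrt(0.84 * 0.16) = 19.19 * sqrt(0.1344) = 7.03517
CI = T_est +/- z * SE_est, so width = 2 * z * SE_est = 2 * 1.96 * 7.03517
Width = 27.5779

27.5779


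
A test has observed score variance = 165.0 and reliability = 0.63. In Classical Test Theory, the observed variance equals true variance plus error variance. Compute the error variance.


var_true = rxx * var_obs = 0.63 * 165.0 = 103.95
var_error = var_obs - var_true
var_error = 165.0 - 103.95
var_error = 61.05

61.05


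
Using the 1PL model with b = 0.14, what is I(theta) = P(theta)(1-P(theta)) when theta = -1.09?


P = 1/(1+exp(-(-1.09-0.14))) = 0.2262
I = P*(1-P) = 0.2262 * 0.7738
I = 0.175

0.175


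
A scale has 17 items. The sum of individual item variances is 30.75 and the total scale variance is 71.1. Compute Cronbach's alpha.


alpha = (k/(k-1)) * (1 - sum(si^2)/s_total^2)
= (17/16) * (1 - 30.75/71.1)
alpha = 0.603

0.603


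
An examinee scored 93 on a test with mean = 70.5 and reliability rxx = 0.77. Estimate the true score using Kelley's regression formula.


T_est = rxx * X + (1 - rxx) * mean
T_est = 0.77 * 93 + 0.23 * 70.5
T_est = 71.61 + 16.215
T_est = 87.825

87.825


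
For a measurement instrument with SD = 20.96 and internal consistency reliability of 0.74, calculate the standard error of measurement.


SEM = SD * sqrt(1 - rxx)
SEM = 20.96 * sqrt(1 - 0.74)
SEM = 20.96 * sqrt(0.26) = 20.96 * 0.509902
SEM = 10.6875

10.6875


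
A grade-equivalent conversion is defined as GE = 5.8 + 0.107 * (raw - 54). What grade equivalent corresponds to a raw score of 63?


raw - median = 63 - 54 = 9
slope * diff = 0.107 * 9 = 0.963
GE = 5.8 + 0.963
GE = 6.763

6.763


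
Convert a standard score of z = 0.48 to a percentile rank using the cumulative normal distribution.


CDF(z) = 0.5 * (1 + erf(z/sqrt(2)))
erf(0.3394) = 0.3688
CDF = 0.6844
Percentile rank = 0.6844 * 100 = 68.44

68.44


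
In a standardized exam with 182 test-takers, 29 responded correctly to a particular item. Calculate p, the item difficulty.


Item difficulty p = number correct / total examinees
p = 29 / 182
p = 0.1593

0.1593


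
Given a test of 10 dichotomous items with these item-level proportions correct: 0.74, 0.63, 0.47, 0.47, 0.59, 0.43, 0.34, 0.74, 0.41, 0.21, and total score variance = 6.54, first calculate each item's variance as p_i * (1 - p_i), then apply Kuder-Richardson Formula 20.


For each item, compute p_i * q_i:
  Item 1: 0.74 * 0.26 = 0.1924
  Item 2: 0.63 * 0.37 = 0.2331
  Item 3: 0.47 * 0.53 = 0.2491
  Item 4: 0.47 * 0.53 = 0.2491
  Item 5: 0.59 * 0.41 = 0.2419
  Item 6: 0.43 * 0.57 = 0.2451
  Item 7: 0.34 * 0.66 = 0.2244
  Item 8: 0.74 * 0.26 = 0.1924
  Item 9: 0.41 * 0.59 = 0.2419
  Item 10: 0.21 * 0.79 = 0.1659
Sum(p_i * q_i) = 0.1924 + 0.2331 + 0.2491 + 0.2491 + 0.2419 + 0.2451 + 0.2244 + 0.1924 + 0.2419 + 0.1659 = 2.2353
KR-20 = (k/(k-1)) * (1 - Sum(p_i*q_i) / Var_total)
= (10/9) * (1 - 2.2353/6.54)
= 1.1111 * 0.6582
KR-20 = 0.7313

0.7313


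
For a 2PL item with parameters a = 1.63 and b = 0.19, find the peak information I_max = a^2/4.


For 2PL, max info at theta = b = 0.19
I_max = a^2 / 4 = 1.63^2 / 4
= 2.6569 / 4
I_max = 0.6642

0.6642


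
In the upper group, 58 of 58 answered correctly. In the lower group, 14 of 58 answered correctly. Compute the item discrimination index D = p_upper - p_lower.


p_upper = 58/58 = 1.0
p_lower = 14/58 = 0.2414
D = 1.0 - 0.2414 = 0.7586

0.7586


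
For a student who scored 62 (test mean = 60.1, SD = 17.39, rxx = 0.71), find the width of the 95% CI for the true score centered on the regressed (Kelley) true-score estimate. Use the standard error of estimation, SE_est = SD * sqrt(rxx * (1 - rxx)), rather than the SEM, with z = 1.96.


True score estimate = 0.71*62 + 0.29*60.1 = 61.449
SE_est = SD * sqrt(rxx * (1 - rxx)) = 17.39 * sqrt(0.71 * 0.29) = 17.39 * sqrt(0.2059) = 7.890922
CI = T_est +/- z * SE_est, so width = 2 * z * SE_est = 2 * 1.96 * 7.890922
Width = 30.9324

30.9324


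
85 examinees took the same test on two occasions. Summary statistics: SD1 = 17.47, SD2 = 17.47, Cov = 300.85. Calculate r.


r = cov(X,Y) / (SD_X * SD_Y)
r = 300.85 / (17.47 * 17.47)
r = 300.85 / 305.2009
r = 0.9857

0.9857


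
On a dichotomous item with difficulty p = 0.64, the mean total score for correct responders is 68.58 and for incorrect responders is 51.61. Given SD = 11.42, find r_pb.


q = 1 - p = 0.36
rpb = ((M1 - M0) / SD) * sqrt(p * q)
rpb = ((68.58 - 51.61) / 11.42) * sqrt(0.64 * 0.36)
rpb = 0.7133

0.7133


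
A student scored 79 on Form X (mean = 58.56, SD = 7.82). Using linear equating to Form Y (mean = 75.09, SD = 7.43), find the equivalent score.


slope = SD_Y / SD_X = 7.43 / 7.82 ~ 0.9501
intercept = mean_Y - slope * mean_X = 75.09 - (7.43 / 7.82) * 58.56 ~ 19.4505
Y = slope * X + intercept. To avoid rounding drift from the rounded slope/intercept, evaluate the equivalent form Y = mean_Y + SD_Y * (X - mean_X) / SD_X at full precision:
Y = 75.09 + 7.43 * (79 - 58.56) / 7.82
Y = 75.09 + 7.43 * 20.44 / 7.82
Y = 75.09 + 151.8692 / 7.82
Y = 75.09 + 19.4206
Y = 94.5106

94.5106


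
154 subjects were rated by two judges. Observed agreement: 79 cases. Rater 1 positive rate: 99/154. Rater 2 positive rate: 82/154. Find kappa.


P_o = 79/154 = 0.512987
P_e = (99*82 + 55*72) / 23716 = 0.509276
kappa = (P_o - P_e) / (1 - P_e)
kappa = (0.512987 - 0.509276) / (1 - 0.509276)
kappa = 0.0076

0.0076


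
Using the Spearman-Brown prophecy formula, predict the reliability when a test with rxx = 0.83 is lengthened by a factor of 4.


r_new = (n * rxx) / (1 + (n-1) * rxx)
r_new = (4 * 0.83) / (1 + 3 * 0.83)
r_new = 3.32 / 3.49
r_new = 0.9513

0.9513


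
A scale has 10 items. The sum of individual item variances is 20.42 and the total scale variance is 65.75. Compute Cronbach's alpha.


alpha = (k/(k-1)) * (1 - sum(si^2)/s_total^2)
= (10/9) * (1 - 20.42/65.75)
alpha = 0.766

0.766


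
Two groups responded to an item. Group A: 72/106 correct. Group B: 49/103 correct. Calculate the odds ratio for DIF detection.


Odds_A = 72/34 = 2.1176
Odds_B = 49/54 = 0.9074
OR = Odds_A / Odds_B = 2.1176 / 0.9074
Exactly, OR = (72 * 54) / (34 * 49) = 3888 / 1666
OR = 2.3337

2.3337


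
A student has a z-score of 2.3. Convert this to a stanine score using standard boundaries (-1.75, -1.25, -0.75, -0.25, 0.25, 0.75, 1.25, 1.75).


Stanine boundaries: [-1.75, -1.25, -0.75, -0.25, 0.25, 0.75, 1.25, 1.75]
z = 2.3
Check each boundary:
  z >= -1.75 -> could be stanine 2
  z >= -1.25 -> could be stanine 3
  z >= -0.75 -> could be stanine 4
  z >= -0.25 -> could be stanine 5
  z >= 0.25 -> could be stanine 6
  z >= 0.75 -> could be stanine 7
  z >= 1.25 -> could be stanine 8
  z >= 1.75 -> could be stanine 9
Highest qualifying boundary gives stanine = 9

9


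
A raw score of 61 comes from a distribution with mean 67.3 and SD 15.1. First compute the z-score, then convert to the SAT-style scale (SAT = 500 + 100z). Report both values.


z = (X - mean) / SD = (61 - 67.3) / 15.1
z = -6.3 / 15.1
z = -0.4172
SAT-scale = SAT = 500 + 100z
Carry z at full precision (z = -6.3 / 15.1) into the conversion:
SAT-scale = 500 + 100 * (-6.3 / 15.1) = 500 + -630 / 15.1
SAT-scale = 500 + -41.7219
SAT-scale = 458.2781

458.2781


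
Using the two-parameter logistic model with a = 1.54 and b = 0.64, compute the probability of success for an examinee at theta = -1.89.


a*(theta - b) = 1.54 * (-1.89 - 0.64) = -3.8962
exp(--3.8962) = 49.2151
P = 1 / (1 + 49.2151)
P = 0.0199

0.0199


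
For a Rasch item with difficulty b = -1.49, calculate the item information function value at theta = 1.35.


P = 1/(1+exp(-(1.35--1.49))) = 0.9448
I = P*(1-P) = 0.9448 * 0.0552
I = 0.0522

0.0522


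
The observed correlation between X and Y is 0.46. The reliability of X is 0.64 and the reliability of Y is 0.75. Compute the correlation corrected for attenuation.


r_corrected = rxy / sqrt(rxx * ryy)
= 0.46 / sqrt(0.64 * 0.75)
= 0.46 / sqrt(0.48)
= 0.46 / 0.69282
r_corrected = 0.664

0.664


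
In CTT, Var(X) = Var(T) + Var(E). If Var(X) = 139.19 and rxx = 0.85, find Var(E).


var_true = rxx * var_obs = 0.85 * 139.19 = 118.3115
var_error = var_obs - var_true
var_error = 139.19 - 118.3115
var_error = 20.8785

20.8785


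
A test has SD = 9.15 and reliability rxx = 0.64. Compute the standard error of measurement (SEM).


SEM = SD * sqrt(1 - rxx)
SEM = 9.15 * sqrt(1 - 0.64)
SEM = 9.15 * sqrt(0.36) = 9.15 * 0.6
SEM = 5.49

5.49


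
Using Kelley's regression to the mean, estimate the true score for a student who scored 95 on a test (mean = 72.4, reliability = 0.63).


T_est = rxx * X + (1 - rxx) * mean
T_est = 0.63 * 95 + 0.37 * 72.4
T_est = 59.85 + 26.788
T_est = 86.638

86.638


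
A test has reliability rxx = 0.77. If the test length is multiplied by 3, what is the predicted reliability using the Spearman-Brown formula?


r_new = (n * rxx) / (1 + (n-1) * rxx)
r_new = (3 * 0.77) / (1 + 2 * 0.77)
r_new = 2.31 / 2.54
r_new = 0.9094

0.9094


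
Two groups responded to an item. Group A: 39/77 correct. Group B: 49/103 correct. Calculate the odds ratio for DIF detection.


Odds_A = 39/38 = 1.0263
Odds_B = 49/54 = 0.9074
OR = Odds_A / Odds_B = 1.0263 / 0.9074
Exactly, OR = (39 * 54) / (38 * 49) = 2106 / 1862
OR = 1.131

1.131


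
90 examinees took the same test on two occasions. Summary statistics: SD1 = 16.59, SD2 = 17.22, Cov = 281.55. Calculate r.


r = cov(X,Y) / (SD_X * SD_Y)
r = 281.55 / (16.59 * 17.22)
r = 281.55 / 285.6798
r = 0.9855

0.9855


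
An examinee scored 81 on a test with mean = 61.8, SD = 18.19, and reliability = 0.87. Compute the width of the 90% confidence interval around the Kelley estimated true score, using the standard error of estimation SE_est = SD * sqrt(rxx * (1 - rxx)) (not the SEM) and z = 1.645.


True score estimate = 0.87*81 + 0.13*61.8 = 78.504
SE_est = SD * sqrt(rxx * (1 - rxx)) = 18.19 * sqrt(0.87 * 0.13) = 18.19 * sqrt(0.1131) = 6.117359
CI = T_est +/- z * SE_est, so width = 2 * z * SE_est = 2 * 1.645 * 6.117359
Width = 20.1261

20.1261


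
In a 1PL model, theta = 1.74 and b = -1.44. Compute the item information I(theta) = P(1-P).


P = 1/(1+exp(-(1.74--1.44))) = 0.9601
I = P*(1-P) = 0.9601 * 0.0399
I = 0.0383

0.0383


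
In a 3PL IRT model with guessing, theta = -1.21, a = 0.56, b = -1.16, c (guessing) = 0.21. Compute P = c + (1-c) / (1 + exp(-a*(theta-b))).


logit = 0.56*(-1.21 - -1.16) = -0.028
P* = 1/(1 + exp(--0.028)) = 0.493
P = 0.21 + (1 - 0.21) * 0.493
P = 0.5995

0.5995
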